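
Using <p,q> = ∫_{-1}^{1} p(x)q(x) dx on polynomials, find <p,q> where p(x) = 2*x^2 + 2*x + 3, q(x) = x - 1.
<p,q> = -6

Expand the product: p(x)·q(x) = 2*x^3 + x - 3.
∫_{-1}^{1} of each monomial x^k gives [2/(k+1) if k even, 0 if k odd]. Integrating term-by-term (or equivalently evaluating the antiderivative F(x) = x^4/2 + x^2/2 - 3*x at the endpoints):
  F(1) − F(−1) = -2 − (4) = -6.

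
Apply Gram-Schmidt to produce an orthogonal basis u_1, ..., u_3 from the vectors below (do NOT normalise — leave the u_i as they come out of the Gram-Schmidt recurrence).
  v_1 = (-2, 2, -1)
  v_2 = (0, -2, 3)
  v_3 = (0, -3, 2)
Orthogonal basis:
  u_1 = (-2, 2, -1)
  u_2 = (-14/9, -4/9, 20/9)
  u_3 = (-10/17, -15/17, -10/17)

Apply the Gram-Schmidt recurrence
  u_1 = v_1
  u_i = v_i − Σ_{j<i} ((v_i · u_j) / (u_j · u_j)) · u_j.

Step by step this gives:
  u_1 = (-2, 2, -1)
  u_2 = (-14/9, -4/9, 20/9)
  u_3 = (-10/17, -15/17, -10/17)

Orthogonality check:
  u_2 · u_1 = 0 (should be 0)
  u_3 · u_1 = 0 (should be 0)
  u_3 · u_2 = 0 (should be 0)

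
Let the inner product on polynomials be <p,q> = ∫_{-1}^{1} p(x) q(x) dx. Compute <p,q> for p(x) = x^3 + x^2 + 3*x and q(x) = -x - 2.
<p,q> = -56/15

Expand the product: p(x)·q(x) = -x^4 - 3*x^3 - 5*x^2 - 6*x.
∫_{-1}^{1} of each monomial x^k gives [2/(k+1) if k even, 0 if k odd]. Integrating term-by-term (or equivalently evaluating the antiderivative F(x) = -x^5/5 - 3*x^4/4 - 5*x^3/3 - 3*x^2 at the endpoints):
  F(1) − F(−1) = -337/60 − (-113/60) = -56/15.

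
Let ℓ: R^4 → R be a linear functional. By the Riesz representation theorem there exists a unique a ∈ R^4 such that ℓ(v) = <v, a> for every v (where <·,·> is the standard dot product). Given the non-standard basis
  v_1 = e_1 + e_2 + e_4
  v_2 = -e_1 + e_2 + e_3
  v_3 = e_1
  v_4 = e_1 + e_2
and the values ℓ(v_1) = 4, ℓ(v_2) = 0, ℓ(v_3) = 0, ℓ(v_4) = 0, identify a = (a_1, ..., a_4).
a = (0, 0, 0, 4)

Write a = (a_1, ..., a_4) in the standard basis. For each basis vector v_i, ℓ(v_i) = <v_i, a> is a linear equation in the a_j's. Collect the n equations into a matrix system V a = ℓ, where row i of V is v_i (expressed in the standard basis). Since V is invertible (lower-triangular with 1s on the diagonal, up to permutation), solve by back-substitution:
  V =
[[1, 1, 0, 1],
 [-1, 1, 1, 0],
 [1, 0, 0, 0],
 [1, 1, 0, 0]]
  V a = (4, 0, 0, 0)
Solving gives a = (0, 0, 0, 4).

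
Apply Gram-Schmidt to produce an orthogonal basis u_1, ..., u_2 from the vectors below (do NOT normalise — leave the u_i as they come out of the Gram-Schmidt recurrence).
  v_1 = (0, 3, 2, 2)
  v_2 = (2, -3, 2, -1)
Orthogonal basis:
  u_1 = (0, 3, 2, 2)
  u_2 = (2, -30/17, 48/17, -3/17)

Apply the Gram-Schmidt recurrence
  u_1 = v_1
  u_i = v_i − Σ_{j<i} ((v_i · u_j) / (u_j · u_j)) · u_j.

Step by step this gives:
  u_1 = (0, 3, 2, 2)
  u_2 = (2, -30/17, 48/17, -3/17)

Orthogonality check:
  u_2 · u_1 = 0 (should be 0)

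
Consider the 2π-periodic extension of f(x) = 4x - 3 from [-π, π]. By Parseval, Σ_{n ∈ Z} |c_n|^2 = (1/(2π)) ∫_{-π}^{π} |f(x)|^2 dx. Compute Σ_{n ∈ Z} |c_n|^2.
Σ |c_n|^2 = 16π^2/3 + 9

Expand and integrate term by term over [-π, π]:
  ∫ (4x)^2 dx = 16·(2π^3/3); ∫ 2·4·(-3)·x dx = 0 (odd integrand); ∫ (-3)^2 dx = 9·2π.
So (1/(2π)) ∫_{-π}^{π} (4x - 3)^2 dx = 16π^2/3 + 9 = 16π^2/3 + 9.
Parseval ⇒ Σ |c_n|^2 = 16π^2/3 + 9.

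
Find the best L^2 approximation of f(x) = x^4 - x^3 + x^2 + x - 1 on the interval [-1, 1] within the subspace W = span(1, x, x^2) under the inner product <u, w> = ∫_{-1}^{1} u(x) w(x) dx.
g(x) = 13*x^2/7 + 2*x/5 - 38/35

The best approximation g ∈ W is the orthogonal projection of f onto W. Writing g = a_0 + a_1 x + a_2 x^2, the coefficients solve the normal equations G · a = b where
  G_{ij} = <φ_i, φ_j> and b_i = <f, φ_i>, with φ_0 = 1, φ_1 = x, φ_2 = x^2.
G =
  [2, 0, 2/3]
  [0, 2/3, 0]
  [2/3, 0, 2/5],
b = (-14/15, 4/15, 2/105).
Solving gives a_0 = -38/35, a_1 = 2/5, a_2 = 13/7, so
  g(x) = 13*x^2/7 + 2*x/5 - 38/35.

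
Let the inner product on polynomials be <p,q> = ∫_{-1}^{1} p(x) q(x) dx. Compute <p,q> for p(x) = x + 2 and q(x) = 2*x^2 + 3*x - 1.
<p,q> = 2/3

Expand the product: p(x)·q(x) = 2*x^3 + 7*x^2 + 5*x - 2.
∫_{-1}^{1} of each monomial x^k gives [2/(k+1) if k even, 0 if k odd]. Integrating term-by-term (or equivalently evaluating the antiderivative F(x) = x^4/2 + 7*x^3/3 + 5*x^2/2 - 2*x at the endpoints):
  F(1) − F(−1) = 10/3 − (8/3) = 2/3.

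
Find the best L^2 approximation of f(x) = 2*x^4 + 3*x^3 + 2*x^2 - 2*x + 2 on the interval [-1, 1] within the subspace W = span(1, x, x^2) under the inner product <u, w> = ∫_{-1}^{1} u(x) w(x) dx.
g(x) = 26*x^2/7 - x/5 + 64/35

The best approximation g ∈ W is the orthogonal projection of f onto W. Writing g = a_0 + a_1 x + a_2 x^2, the coefficients solve the normal equations G · a = b where
  G_{ij} = <φ_i, φ_j> and b_i = <f, φ_i>, with φ_0 = 1, φ_1 = x, φ_2 = x^2.
G =
  [2, 0, 2/3]
  [0, 2/3, 0]
  [2/3, 0, 2/5],
b = (92/15, -2/15, 284/105).
Solving gives a_0 = 64/35, a_1 = -1/5, a_2 = 26/7, so
  g(x) = 26*x^2/7 - x/5 + 64/35.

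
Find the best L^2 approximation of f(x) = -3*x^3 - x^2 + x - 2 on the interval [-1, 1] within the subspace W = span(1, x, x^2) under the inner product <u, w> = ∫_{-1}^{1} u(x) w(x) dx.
g(x) = -x^2 - 4*x/5 - 2

The best approximation g ∈ W is the orthogonal projection of f onto W. Writing g = a_0 + a_1 x + a_2 x^2, the coefficients solve the normal equations G · a = b where
  G_{ij} = <φ_i, φ_j> and b_i = <f, φ_i>, with φ_0 = 1, φ_1 = x, φ_2 = x^2.
G =
  [2, 0, 2/3]
  [0, 2/3, 0]
  [2/3, 0, 2/5],
b = (-14/3, -8/15, -26/15).
Solving gives a_0 = -2, a_1 = -4/5, a_2 = -1, so
  g(x) = -x^2 - 4*x/5 - 2.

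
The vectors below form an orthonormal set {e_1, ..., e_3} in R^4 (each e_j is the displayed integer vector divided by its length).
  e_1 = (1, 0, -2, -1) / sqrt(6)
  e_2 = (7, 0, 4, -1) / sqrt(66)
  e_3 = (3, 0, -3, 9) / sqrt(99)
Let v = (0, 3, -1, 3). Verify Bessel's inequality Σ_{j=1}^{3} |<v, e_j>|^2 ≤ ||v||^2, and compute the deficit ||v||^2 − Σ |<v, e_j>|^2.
Σ |<v, e_j>|^2 = 10; ||v||^2 = 19; deficit = 9

Write each e_j = u_j / sqrt(<u_j, u_j>) where u_j is the displayed integer vector. Then <v, e_j> = <v, u_j> / sqrt(<u_j, u_j>), so |<v, e_j>|^2 = <v, u_j>^2 / <u_j, u_j>.
Coefficients: <v, e_1> = -1/sqrt(6), <v, e_2> = -7/sqrt(66), <v, e_3> = 30/sqrt(99).
Square and sum: Σ |<v, e_j>|^2 = 10.
Compute ||v||^2 = v·v = 19.
Deficit = 19 − 10 = 9 ≥ 0, confirming Bessel's inequality. (The deficit equals ||v − Σ <v,e_j> e_j||^2, the squared distance from v to span{e_j}.)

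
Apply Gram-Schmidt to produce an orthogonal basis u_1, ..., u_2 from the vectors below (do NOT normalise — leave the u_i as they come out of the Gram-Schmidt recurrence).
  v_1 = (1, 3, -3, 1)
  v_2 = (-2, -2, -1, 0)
Orthogonal basis:
  u_1 = (1, 3, -3, 1)
  u_2 = (-7/4, -5/4, -7/4, 1/4)

Apply the Gram-Schmidt recurrence
  u_1 = v_1
  u_i = v_i − Σ_{j<i} ((v_i · u_j) / (u_j · u_j)) · u_j.

Step by step this gives:
  u_1 = (1, 3, -3, 1)
  u_2 = (-7/4, -5/4, -7/4, 1/4)

Orthogonality check:
  u_2 · u_1 = 0 (should be 0)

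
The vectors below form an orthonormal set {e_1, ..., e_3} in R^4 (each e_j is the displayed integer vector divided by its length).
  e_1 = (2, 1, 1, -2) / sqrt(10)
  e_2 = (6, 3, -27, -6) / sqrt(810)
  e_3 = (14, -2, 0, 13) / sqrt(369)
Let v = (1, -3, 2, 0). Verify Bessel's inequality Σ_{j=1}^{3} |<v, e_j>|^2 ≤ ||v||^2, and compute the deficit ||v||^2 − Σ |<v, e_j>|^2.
Σ |<v, e_j>|^2 = 213/41; ||v||^2 = 14; deficit = 361/41

Write each e_j = u_j / sqrt(<u_j, u_j>) where u_j is the displayed integer vector. Then <v, e_j> = <v, u_j> / sqrt(<u_j, u_j>), so |<v, e_j>|^2 = <v, u_j>^2 / <u_j, u_j>.
Coefficients: <v, e_1> = 1/sqrt(10), <v, e_2> = -57/sqrt(810), <v, e_3> = 20/sqrt(369).
Square and sum: Σ |<v, e_j>|^2 = 213/41.
Compute ||v||^2 = v·v = 14.
Deficit = 14 − 213/41 = 361/41 ≥ 0, confirming Bessel's inequality. (The deficit equals ||v − Σ <v,e_j> e_j||^2, the squared distance from v to span{e_j}.)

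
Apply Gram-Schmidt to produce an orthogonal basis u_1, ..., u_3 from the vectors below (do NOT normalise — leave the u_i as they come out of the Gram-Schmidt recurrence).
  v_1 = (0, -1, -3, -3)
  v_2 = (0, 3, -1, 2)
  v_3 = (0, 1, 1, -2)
Orthogonal basis:
  u_1 = (0, -1, -3, -3)
  u_2 = (0, 51/19, -37/19, 20/19)
  u_3 = (0, 162/115, 126/115, -36/23)

Apply the Gram-Schmidt recurrence
  u_1 = v_1
  u_i = v_i − Σ_{j<i} ((v_i · u_j) / (u_j · u_j)) · u_j.

Step by step this gives:
  u_1 = (0, -1, -3, -3)
  u_2 = (0, 51/19, -37/19, 20/19)
  u_3 = (0, 162/115, 126/115, -36/23)

Orthogonality check:
  u_2 · u_1 = 0 (should be 0)
  u_3 · u_1 = 0 (should be 0)
  u_3 · u_2 = 0 (should be 0)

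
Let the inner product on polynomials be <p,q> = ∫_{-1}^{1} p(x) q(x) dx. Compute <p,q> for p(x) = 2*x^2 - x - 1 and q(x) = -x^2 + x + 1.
<p,q> = -22/15

Expand the product: p(x)·q(x) = -2*x^4 + 3*x^3 + 2*x^2 - 2*x - 1.
∫_{-1}^{1} of each monomial x^k gives [2/(k+1) if k even, 0 if k odd]. Integrating term-by-term (or equivalently evaluating the antiderivative F(x) = -2*x^5/5 + 3*x^4/4 + 2*x^3/3 - x^2 - x at the endpoints):
  F(1) − F(−1) = -59/60 − (29/60) = -22/15.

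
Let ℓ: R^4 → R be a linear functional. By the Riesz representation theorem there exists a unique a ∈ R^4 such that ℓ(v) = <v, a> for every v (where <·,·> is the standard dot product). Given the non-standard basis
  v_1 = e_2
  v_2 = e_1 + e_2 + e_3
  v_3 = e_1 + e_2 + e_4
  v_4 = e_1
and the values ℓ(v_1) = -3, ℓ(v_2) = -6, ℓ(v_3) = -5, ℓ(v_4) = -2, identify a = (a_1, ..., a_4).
a = (-2, -3, -1, 0)

Write a = (a_1, ..., a_4) in the standard basis. For each basis vector v_i, ℓ(v_i) = <v_i, a> is a linear equation in the a_j's. Collect the n equations into a matrix system V a = ℓ, where row i of V is v_i (expressed in the standard basis). Since V is invertible (lower-triangular with 1s on the diagonal, up to permutation), solve by back-substitution:
  V =
[[0, 1, 0, 0],
 [1, 1, 1, 0],
 [1, 1, 0, 1],
 [1, 0, 0, 0]]
  V a = (-3, -6, -5, -2)
Solving gives a = (-2, -3, -1, 0).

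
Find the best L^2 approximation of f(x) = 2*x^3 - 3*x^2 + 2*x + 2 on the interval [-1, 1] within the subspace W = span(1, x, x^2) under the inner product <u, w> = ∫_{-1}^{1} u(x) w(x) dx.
g(x) = -3*x^2 + 16*x/5 + 2

The best approximation g ∈ W is the orthogonal projection of f onto W. Writing g = a_0 + a_1 x + a_2 x^2, the coefficients solve the normal equations G · a = b where
  G_{ij} = <φ_i, φ_j> and b_i = <f, φ_i>, with φ_0 = 1, φ_1 = x, φ_2 = x^2.
G =
  [2, 0, 2/3]
  [0, 2/3, 0]
  [2/3, 0, 2/5],
b = (2, 32/15, 2/15).
Solving gives a_0 = 2, a_1 = 16/5, a_2 = -3, so
  g(x) = -3*x^2 + 16*x/5 + 2.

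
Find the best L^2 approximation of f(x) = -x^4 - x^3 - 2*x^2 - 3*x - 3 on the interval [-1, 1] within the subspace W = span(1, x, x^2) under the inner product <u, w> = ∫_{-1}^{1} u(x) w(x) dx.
g(x) = -20*x^2/7 - 18*x/5 - 102/35

The best approximation g ∈ W is the orthogonal projection of f onto W. Writing g = a_0 + a_1 x + a_2 x^2, the coefficients solve the normal equations G · a = b where
  G_{ij} = <φ_i, φ_j> and b_i = <f, φ_i>, with φ_0 = 1, φ_1 = x, φ_2 = x^2.
G =
  [2, 0, 2/3]
  [0, 2/3, 0]
  [2/3, 0, 2/5],
b = (-116/15, -12/5, -108/35).
Solving gives a_0 = -102/35, a_1 = -18/5, a_2 = -20/7, so
  g(x) = -20*x^2/7 - 18*x/5 - 102/35.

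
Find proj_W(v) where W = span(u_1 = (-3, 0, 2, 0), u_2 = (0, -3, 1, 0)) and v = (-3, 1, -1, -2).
proj_W(v) = (-13/7, 11/7, 5/7, 0)

Set up U = [u_1 | ... | u_2] ∈ R^(4×2). The projector onto W = col(U) is P = U (U^T U)^(-1) U^T.
Compute U^T U =
  [13, 2]
  [2, 10],
and U^T v = (7, -4).
Solve U^T U · c = U^T v for the coefficients: c = (13/21, -11/21). The projection is proj_W(v) = U c.
Check: (v - proj_W(v)) · u_1 = 0  (should be 0).
Check: (v - proj_W(v)) · u_2 = 0  (should be 0).
Result: proj_W(v) = (-13/7, 11/7, 5/7, 0).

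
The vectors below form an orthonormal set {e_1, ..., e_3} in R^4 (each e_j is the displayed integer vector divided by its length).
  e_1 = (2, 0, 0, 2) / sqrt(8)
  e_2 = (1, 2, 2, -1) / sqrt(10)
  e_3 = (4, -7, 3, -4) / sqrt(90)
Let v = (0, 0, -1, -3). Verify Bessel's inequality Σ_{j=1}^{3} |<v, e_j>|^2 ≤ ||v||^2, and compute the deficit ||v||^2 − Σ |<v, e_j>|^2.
Σ |<v, e_j>|^2 = 11/2; ||v||^2 = 10; deficit = 9/2

Write each e_j = u_j / sqrt(<u_j, u_j>) where u_j is the displayed integer vector. Then <v, e_j> = <v, u_j> / sqrt(<u_j, u_j>), so |<v, e_j>|^2 = <v, u_j>^2 / <u_j, u_j>.
Coefficients: <v, e_1> = -6/sqrt(8), <v, e_2> = 1/sqrt(10), <v, e_3> = 9/sqrt(90).
Square and sum: Σ |<v, e_j>|^2 = 11/2.
Compute ||v||^2 = v·v = 10.
Deficit = 10 − 11/2 = 9/2 ≥ 0, confirming Bessel's inequality. (The deficit equals ||v − Σ <v,e_j> e_j||^2, the squared distance from v to span{e_j}.)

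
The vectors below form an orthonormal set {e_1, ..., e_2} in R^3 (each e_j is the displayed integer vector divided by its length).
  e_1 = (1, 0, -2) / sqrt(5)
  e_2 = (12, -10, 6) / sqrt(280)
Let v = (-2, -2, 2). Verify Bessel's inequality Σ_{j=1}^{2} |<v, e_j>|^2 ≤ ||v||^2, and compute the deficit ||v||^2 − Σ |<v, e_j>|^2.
Σ |<v, e_j>|^2 = 52/7; ||v||^2 = 12; deficit = 32/7

Write each e_j = u_j / sqrt(<u_j, u_j>) where u_j is the displayed integer vector. Then <v, e_j> = <v, u_j> / sqrt(<u_j, u_j>), so |<v, e_j>|^2 = <v, u_j>^2 / <u_j, u_j>.
Coefficients: <v, e_1> = -6/sqrt(5), <v, e_2> = 8/sqrt(280).
Square and sum: Σ |<v, e_j>|^2 = 52/7.
Compute ||v||^2 = v·v = 12.
Deficit = 12 − 52/7 = 32/7 ≥ 0, confirming Bessel's inequality. (The deficit equals ||v − Σ <v,e_j> e_j||^2, the squared distance from v to span{e_j}.)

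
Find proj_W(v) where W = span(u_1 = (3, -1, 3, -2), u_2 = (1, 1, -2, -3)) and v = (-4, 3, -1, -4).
proj_W(v) = (-19/31, 45/31, -106/31, -55/31)

Set up U = [u_1 | ... | u_2] ∈ R^(4×2). The projector onto W = col(U) is P = U (U^T U)^(-1) U^T.
Compute U^T U =
  [23, 2]
  [2, 15],
and U^T v = (-10, 13).
Solve U^T U · c = U^T v for the coefficients: c = (-16/31, 29/31). The projection is proj_W(v) = U c.
Check: (v - proj_W(v)) · u_1 = 0  (should be 0).
Check: (v - proj_W(v)) · u_2 = 0  (should be 0).
Result: proj_W(v) = (-19/31, 45/31, -106/31, -55/31).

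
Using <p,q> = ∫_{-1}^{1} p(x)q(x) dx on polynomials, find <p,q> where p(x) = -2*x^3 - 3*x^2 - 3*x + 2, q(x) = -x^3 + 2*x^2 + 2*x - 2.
<p,q> = -794/105

Expand the product: p(x)·q(x) = 2*x^6 - x^5 - 7*x^4 - 10*x^3 + 4*x^2 + 10*x - 4.
∫_{-1}^{1} of each monomial x^k gives [2/(k+1) if k even, 0 if k odd]. Integrating term-by-term (or equivalently evaluating the antiderivative F(x) = 2*x^7/7 - x^6/6 - 7*x^5/5 - 5*x^4/2 + 4*x^3/3 + 5*x^2 - 4*x at the endpoints):
  F(1) − F(−1) = -152/105 − (214/35) = -794/105.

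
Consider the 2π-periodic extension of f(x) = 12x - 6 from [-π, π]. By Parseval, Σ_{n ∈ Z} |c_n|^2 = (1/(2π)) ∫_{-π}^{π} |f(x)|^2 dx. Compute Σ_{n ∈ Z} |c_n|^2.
Σ |c_n|^2 = 48π^2 + 36

Expand and integrate term by term over [-π, π]:
  ∫ (12x)^2 dx = 144·(2π^3/3); ∫ 2·12·(-6)·x dx = 0 (odd integrand); ∫ (-6)^2 dx = 36·2π.
So (1/(2π)) ∫_{-π}^{π} (12x - 6)^2 dx = 144π^2/3 + 36 = 48π^2 + 36.
Parseval ⇒ Σ |c_n|^2 = 48π^2 + 36.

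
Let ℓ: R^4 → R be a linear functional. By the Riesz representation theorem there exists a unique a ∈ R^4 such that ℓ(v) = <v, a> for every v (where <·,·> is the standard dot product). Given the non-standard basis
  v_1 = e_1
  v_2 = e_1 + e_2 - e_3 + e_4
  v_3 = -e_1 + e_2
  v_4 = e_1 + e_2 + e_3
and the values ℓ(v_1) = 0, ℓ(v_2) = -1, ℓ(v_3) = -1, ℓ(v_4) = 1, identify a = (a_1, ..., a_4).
a = (0, -1, 2, 2)

Write a = (a_1, ..., a_4) in the standard basis. For each basis vector v_i, ℓ(v_i) = <v_i, a> is a linear equation in the a_j's. Collect the n equations into a matrix system V a = ℓ, where row i of V is v_i (expressed in the standard basis). Since V is invertible (lower-triangular with 1s on the diagonal, up to permutation), solve by back-substitution:
  V =
[[1, 0, 0, 0],
 [1, 1, -1, 1],
 [-1, 1, 0, 0],
 [1, 1, 1, 0]]
  V a = (0, -1, -1, 1)
Solving gives a = (0, -1, 2, 2).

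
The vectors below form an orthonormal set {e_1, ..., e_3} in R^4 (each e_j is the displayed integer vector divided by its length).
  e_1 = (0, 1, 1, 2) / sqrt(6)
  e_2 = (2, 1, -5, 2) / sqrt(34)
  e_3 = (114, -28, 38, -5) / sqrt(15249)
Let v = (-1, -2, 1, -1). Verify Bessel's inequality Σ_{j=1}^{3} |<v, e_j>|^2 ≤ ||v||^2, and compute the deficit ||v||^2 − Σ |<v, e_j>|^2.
Σ |<v, e_j>|^2 = 1517/299; ||v||^2 = 7; deficit = 576/299

Write each e_j = u_j / sqrt(<u_j, u_j>) where u_j is the displayed integer vector. Then <v, e_j> = <v, u_j> / sqrt(<u_j, u_j>), so |<v, e_j>|^2 = <v, u_j>^2 / <u_j, u_j>.
Coefficients: <v, e_1> = -3/sqrt(6), <v, e_2> = -11/sqrt(34), <v, e_3> = -15/sqrt(15249).
Square and sum: Σ |<v, e_j>|^2 = 1517/299.
Compute ||v||^2 = v·v = 7.
Deficit = 7 − 1517/299 = 576/299 ≥ 0, confirming Bessel's inequality. (The deficit equals ||v − Σ <v,e_j> e_j||^2, the squared distance from v to span{e_j}.)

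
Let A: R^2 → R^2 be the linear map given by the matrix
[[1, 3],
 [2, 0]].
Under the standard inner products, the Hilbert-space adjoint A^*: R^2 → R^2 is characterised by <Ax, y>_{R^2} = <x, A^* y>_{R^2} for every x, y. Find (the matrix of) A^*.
A^* = A^T =
[[1, 2],
 [3, 0]]

For real matrices with standard dot products, the defining identity <Ax, y> = <x, A^* y> gives (Ax)^T y = x^T (A^*) y, i.e. x^T A^T y = x^T (A^*) y. Since this holds for all x, y, we must have A^* = A^T. Therefore
A^* =
[[1, 2],
 [3, 0]].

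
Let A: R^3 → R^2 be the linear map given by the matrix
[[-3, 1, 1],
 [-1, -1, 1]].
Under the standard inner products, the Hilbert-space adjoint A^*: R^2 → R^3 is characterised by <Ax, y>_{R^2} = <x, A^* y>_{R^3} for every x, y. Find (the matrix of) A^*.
A^* = A^T =
[[-3, -1],
 [1, -1],
 [1, 1]]

For real matrices with standard dot products, the defining identity <Ax, y> = <x, A^* y> gives (Ax)^T y = x^T (A^*) y, i.e. x^T A^T y = x^T (A^*) y. Since this holds for all x, y, we must have A^* = A^T. Therefore
A^* =
[[-3, -1],
 [1, -1],
 [1, 1]].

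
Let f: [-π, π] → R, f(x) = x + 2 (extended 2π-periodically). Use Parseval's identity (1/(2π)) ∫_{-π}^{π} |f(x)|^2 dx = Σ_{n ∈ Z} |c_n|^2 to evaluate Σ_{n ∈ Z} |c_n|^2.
Σ |c_n|^2 = π^2/3 + 4

Expand and integrate term by term over [-π, π]:
  ∫ (x)^2 dx = 1·(2π^3/3); ∫ 2·1·(2)·x dx = 0 (odd integrand); ∫ 2^2 dx = 4·2π.
So (1/(2π)) ∫_{-π}^{π} (x + 2)^2 dx = 1π^2/3 + 4 = π^2/3 + 4.
Parseval ⇒ Σ |c_n|^2 = π^2/3 + 4.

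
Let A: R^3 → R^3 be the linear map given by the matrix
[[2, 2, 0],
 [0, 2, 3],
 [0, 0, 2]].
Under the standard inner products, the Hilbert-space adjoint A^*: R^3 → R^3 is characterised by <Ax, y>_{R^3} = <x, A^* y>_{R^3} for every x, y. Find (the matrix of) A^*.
A^* = A^T =
[[2, 0, 0],
 [2, 2, 0],
 [0, 3, 2]]

For real matrices with standard dot products, the defining identity <Ax, y> = <x, A^* y> gives (Ax)^T y = x^T (A^*) y, i.e. x^T A^T y = x^T (A^*) y. Since this holds for all x, y, we must have A^* = A^T. Therefore
A^* =
[[2, 0, 0],
 [2, 2, 0],
 [0, 3, 2]].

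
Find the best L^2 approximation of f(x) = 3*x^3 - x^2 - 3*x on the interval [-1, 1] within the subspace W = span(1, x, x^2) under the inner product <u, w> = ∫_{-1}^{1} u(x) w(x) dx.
g(x) = -x^2 - 6*x/5

The best approximation g ∈ W is the orthogonal projection of f onto W. Writing g = a_0 + a_1 x + a_2 x^2, the coefficients solve the normal equations G · a = b where
  G_{ij} = <φ_i, φ_j> and b_i = <f, φ_i>, with φ_0 = 1, φ_1 = x, φ_2 = x^2.
G =
  [2, 0, 2/3]
  [0, 2/3, 0]
  [2/3, 0, 2/5],
b = (-2/3, -4/5, -2/5).
Solving gives a_0 = 0, a_1 = -6/5, a_2 = -1, so
  g(x) = -x^2 - 6*x/5.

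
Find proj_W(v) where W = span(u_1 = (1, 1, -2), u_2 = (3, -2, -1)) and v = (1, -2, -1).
proj_W(v) = (5/3, -4/3, -1/3)

Set up U = [u_1 | ... | u_2] ∈ R^(3×2). The projector onto W = col(U) is P = U (U^T U)^(-1) U^T.
Compute U^T U =
  [6, 3]
  [3, 14],
and U^T v = (1, 8).
Solve U^T U · c = U^T v for the coefficients: c = (-2/15, 3/5). The projection is proj_W(v) = U c.
Check: (v - proj_W(v)) · u_1 = 0  (should be 0).
Check: (v - proj_W(v)) · u_2 = 0  (should be 0).
Result: proj_W(v) = (5/3, -4/3, -1/3).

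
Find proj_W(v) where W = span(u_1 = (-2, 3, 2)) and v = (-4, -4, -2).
proj_W(v) = (16/17, -24/17, -16/17)

Set up U = [u_1 | ... | u_1] ∈ R^(3×1). The projector onto W = col(U) is P = U (U^T U)^(-1) U^T.
Compute U^T U =
  [17],
and U^T v = (-8).
Solve U^T U · c = U^T v for the coefficients: c = (-8/17). The projection is proj_W(v) = U c.
Check: (v - proj_W(v)) · u_1 = 0  (should be 0).
Result: proj_W(v) = (16/17, -24/17, -16/17).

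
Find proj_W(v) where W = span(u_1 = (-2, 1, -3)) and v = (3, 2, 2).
proj_W(v) = (10/7, -5/7, 15/7)

Set up U = [u_1 | ... | u_1] ∈ R^(3×1). The projector onto W = col(U) is P = U (U^T U)^(-1) U^T.
Compute U^T U =
  [14],
and U^T v = (-10).
Solve U^T U · c = U^T v for the coefficients: c = (-5/7). The projection is proj_W(v) = U c.
Check: (v - proj_W(v)) · u_1 = 0  (should be 0).
Result: proj_W(v) = (10/7, -5/7, 15/7).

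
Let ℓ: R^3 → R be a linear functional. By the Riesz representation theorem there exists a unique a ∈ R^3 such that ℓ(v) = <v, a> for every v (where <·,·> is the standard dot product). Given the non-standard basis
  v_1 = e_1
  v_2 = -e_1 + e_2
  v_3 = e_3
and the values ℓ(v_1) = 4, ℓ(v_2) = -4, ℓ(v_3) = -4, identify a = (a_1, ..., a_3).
a = (4, 0, -4)

Write a = (a_1, ..., a_3) in the standard basis. For each basis vector v_i, ℓ(v_i) = <v_i, a> is a linear equation in the a_j's. Collect the n equations into a matrix system V a = ℓ, where row i of V is v_i (expressed in the standard basis). Since V is invertible (lower-triangular with 1s on the diagonal, up to permutation), solve by back-substitution:
  V =
[[1, 0, 0],
 [-1, 1, 0],
 [0, 0, 1]]
  V a = (4, -4, -4)
Solving gives a = (4, 0, -4).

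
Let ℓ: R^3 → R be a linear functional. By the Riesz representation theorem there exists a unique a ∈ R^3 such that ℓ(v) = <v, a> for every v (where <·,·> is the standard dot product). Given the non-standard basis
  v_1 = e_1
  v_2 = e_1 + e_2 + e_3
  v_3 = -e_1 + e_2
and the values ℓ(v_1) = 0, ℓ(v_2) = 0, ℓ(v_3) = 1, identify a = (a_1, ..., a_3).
a = (0, 1, -1)

Write a = (a_1, ..., a_3) in the standard basis. For each basis vector v_i, ℓ(v_i) = <v_i, a> is a linear equation in the a_j's. Collect the n equations into a matrix system V a = ℓ, where row i of V is v_i (expressed in the standard basis). Since V is invertible (lower-triangular with 1s on the diagonal, up to permutation), solve by back-substitution:
  V =
[[1, 0, 0],
 [1, 1, 1],
 [-1, 1, 0]]
  V a = (0, 0, 1)
Solving gives a = (0, 1, -1).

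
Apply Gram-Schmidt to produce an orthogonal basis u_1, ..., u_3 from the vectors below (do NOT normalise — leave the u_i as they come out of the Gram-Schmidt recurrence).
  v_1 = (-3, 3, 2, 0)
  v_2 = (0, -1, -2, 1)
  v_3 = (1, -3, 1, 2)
Orthogonal basis:
  u_1 = (-3, 3, 2, 0)
  u_2 = (-21/22, -1/22, -15/11, 1)
  u_3 = (-34/83, -136/83, 153/83, 170/83)

Apply the Gram-Schmidt recurrence
  u_1 = v_1
  u_i = v_i − Σ_{j<i} ((v_i · u_j) / (u_j · u_j)) · u_j.

Step by step this gives:
  u_1 = (-3, 3, 2, 0)
  u_2 = (-21/22, -1/22, -15/11, 1)
  u_3 = (-34/83, -136/83, 153/83, 170/83)

Orthogonality check:
  u_2 · u_1 = 0 (should be 0)
  u_3 · u_1 = 0 (should be 0)
  u_3 · u_2 = 0 (should be 0)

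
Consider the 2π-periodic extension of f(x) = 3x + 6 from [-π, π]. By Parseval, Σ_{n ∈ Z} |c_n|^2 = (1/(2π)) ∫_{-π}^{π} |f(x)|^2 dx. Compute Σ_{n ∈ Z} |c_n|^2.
Σ |c_n|^2 = 3π^2 + 36

Expand and integrate term by term over [-π, π]:
  ∫ (3x)^2 dx = 9·(2π^3/3); ∫ 2·3·(6)·x dx = 0 (odd integrand); ∫ 6^2 dx = 36·2π.
So (1/(2π)) ∫_{-π}^{π} (3x + 6)^2 dx = 9π^2/3 + 36 = 3π^2 + 36.
Parseval ⇒ Σ |c_n|^2 = 3π^2 + 36.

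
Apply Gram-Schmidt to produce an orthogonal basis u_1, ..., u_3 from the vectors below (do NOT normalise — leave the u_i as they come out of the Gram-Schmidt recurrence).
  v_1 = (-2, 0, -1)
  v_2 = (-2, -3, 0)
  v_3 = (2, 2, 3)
Orthogonal basis:
  u_1 = (-2, 0, -1)
  u_2 = (-2/5, -3, 4/5)
  u_3 = (-48/49, 32/49, 96/49)

Apply the Gram-Schmidt recurrence
  u_1 = v_1
  u_i = v_i − Σ_{j<i} ((v_i · u_j) / (u_j · u_j)) · u_j.

Step by step this gives:
  u_1 = (-2, 0, -1)
  u_2 = (-2/5, -3, 4/5)
  u_3 = (-48/49, 32/49, 96/49)

Orthogonality check:
  u_2 · u_1 = 0 (should be 0)
  u_3 · u_1 = 0 (should be 0)
  u_3 · u_2 = 0 (should be 0)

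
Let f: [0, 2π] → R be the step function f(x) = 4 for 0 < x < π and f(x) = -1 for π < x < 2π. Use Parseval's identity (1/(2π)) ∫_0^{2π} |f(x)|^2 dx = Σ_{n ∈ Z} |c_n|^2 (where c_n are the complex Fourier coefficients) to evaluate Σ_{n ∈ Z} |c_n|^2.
Σ |c_n|^2 = 17/2

Parseval equates the L^2 energy of f (normalised by 1/(2π)) with the ℓ^2 sum of its Fourier coefficients: (1/(2π)) ∫_0^{2π} |f|^2 = Σ |c_n|^2.
Compute the left side: (1/(2π)) [∫_0^π 4^2 dx + ∫_π^{2π} (-1)^2 dx] = (1/(2π)) · (16π + 1π) = (16 + 1)/2 = 17/2.
So Σ_{n ∈ Z} |c_n|^2 = 17/2.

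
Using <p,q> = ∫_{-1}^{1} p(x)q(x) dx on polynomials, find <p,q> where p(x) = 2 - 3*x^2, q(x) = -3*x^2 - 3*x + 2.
<p,q> = 18/5

Expand the product: p(x)·q(x) = 9*x^4 + 9*x^3 - 12*x^2 - 6*x + 4.
∫_{-1}^{1} of each monomial x^k gives [2/(k+1) if k even, 0 if k odd]. Integrating term-by-term (or equivalently evaluating the antiderivative F(x) = 9*x^5/5 + 9*x^4/4 - 4*x^3 - 3*x^2 + 4*x at the endpoints):
  F(1) − F(−1) = 21/20 − (-51/20) = 18/5.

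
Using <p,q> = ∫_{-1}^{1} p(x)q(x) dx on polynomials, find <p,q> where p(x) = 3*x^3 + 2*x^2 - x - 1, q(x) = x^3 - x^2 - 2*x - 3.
<p,q> = 44/35

Expand the product: p(x)·q(x) = 3*x^6 - x^5 - 9*x^4 - 13*x^3 - 3*x^2 + 5*x + 3.
∫_{-1}^{1} of each monomial x^k gives [2/(k+1) if k even, 0 if k odd]. Integrating term-by-term (or equivalently evaluating the antiderivative F(x) = 3*x^7/7 - x^6/6 - 9*x^5/5 - 13*x^4/4 - x^3 + 5*x^2/2 + 3*x at the endpoints):
  F(1) − F(−1) = -121/420 − (-649/420) = 44/35.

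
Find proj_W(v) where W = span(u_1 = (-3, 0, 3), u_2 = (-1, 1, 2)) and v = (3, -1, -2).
proj_W(v) = (7/3, -1/3, -8/3)

Set up U = [u_1 | ... | u_2] ∈ R^(3×2). The projector onto W = col(U) is P = U (U^T U)^(-1) U^T.
Compute U^T U =
  [18, 9]
  [9, 6],
and U^T v = (-15, -8).
Solve U^T U · c = U^T v for the coefficients: c = (-2/3, -1/3). The projection is proj_W(v) = U c.
Check: (v - proj_W(v)) · u_1 = 0  (should be 0).
Check: (v - proj_W(v)) · u_2 = 0  (should be 0).
Result: proj_W(v) = (7/3, -1/3, -8/3).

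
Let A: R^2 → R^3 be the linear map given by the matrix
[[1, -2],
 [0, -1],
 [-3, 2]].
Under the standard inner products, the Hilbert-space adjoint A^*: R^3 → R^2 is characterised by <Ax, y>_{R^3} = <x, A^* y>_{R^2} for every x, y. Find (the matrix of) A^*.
A^* = A^T =
[[1, 0, -3],
 [-2, -1, 2]]

For real matrices with standard dot products, the defining identity <Ax, y> = <x, A^* y> gives (Ax)^T y = x^T (A^*) y, i.e. x^T A^T y = x^T (A^*) y. Since this holds for all x, y, we must have A^* = A^T. Therefore
A^* =
[[1, 0, -3],
 [-2, -1, 2]].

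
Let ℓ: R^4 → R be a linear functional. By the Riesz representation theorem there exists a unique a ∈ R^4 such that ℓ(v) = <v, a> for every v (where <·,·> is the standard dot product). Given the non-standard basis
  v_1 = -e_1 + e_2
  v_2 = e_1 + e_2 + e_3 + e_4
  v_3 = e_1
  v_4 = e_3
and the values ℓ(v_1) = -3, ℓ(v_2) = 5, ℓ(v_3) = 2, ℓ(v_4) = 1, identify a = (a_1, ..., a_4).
a = (2, -1, 1, 3)

Write a = (a_1, ..., a_4) in the standard basis. For each basis vector v_i, ℓ(v_i) = <v_i, a> is a linear equation in the a_j's. Collect the n equations into a matrix system V a = ℓ, where row i of V is v_i (expressed in the standard basis). Since V is invertible (lower-triangular with 1s on the diagonal, up to permutation), solve by back-substitution:
  V =
[[-1, 1, 0, 0],
 [1, 1, 1, 1],
 [1, 0, 0, 0],
 [0, 0, 1, 0]]
  V a = (-3, 5, 2, 1)
Solving gives a = (2, -1, 1, 3).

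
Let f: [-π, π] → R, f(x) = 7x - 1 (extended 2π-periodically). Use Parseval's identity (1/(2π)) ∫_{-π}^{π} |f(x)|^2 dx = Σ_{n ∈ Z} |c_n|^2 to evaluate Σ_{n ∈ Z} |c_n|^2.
Σ |c_n|^2 = 49π^2/3 + 1

Expand and integrate term by term over [-π, π]:
  ∫ (7x)^2 dx = 49·(2π^3/3); ∫ 2·7·(-1)·x dx = 0 (odd integrand); ∫ (-1)^2 dx = 1·2π.
So (1/(2π)) ∫_{-π}^{π} (7x - 1)^2 dx = 49π^2/3 + 1 = 49π^2/3 + 1.
Parseval ⇒ Σ |c_n|^2 = 49π^2/3 + 1.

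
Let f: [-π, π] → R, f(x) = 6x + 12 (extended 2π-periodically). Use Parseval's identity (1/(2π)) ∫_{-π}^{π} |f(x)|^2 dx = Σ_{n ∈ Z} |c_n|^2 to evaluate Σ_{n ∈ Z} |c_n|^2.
Σ |c_n|^2 = 12π^2 + 144

Expand and integrate term by term over [-π, π]:
  ∫ (6x)^2 dx = 36·(2π^3/3); ∫ 2·6·(12)·x dx = 0 (odd integrand); ∫ 12^2 dx = 144·2π.
So (1/(2π)) ∫_{-π}^{π} (6x + 12)^2 dx = 36π^2/3 + 144 = 12π^2 + 144.
Parseval ⇒ Σ |c_n|^2 = 12π^2 + 144.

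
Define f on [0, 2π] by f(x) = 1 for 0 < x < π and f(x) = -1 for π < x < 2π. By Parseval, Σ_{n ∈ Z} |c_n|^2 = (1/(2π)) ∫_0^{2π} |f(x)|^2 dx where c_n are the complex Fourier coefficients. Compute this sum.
Σ |c_n|^2 = 1

Parseval equates the L^2 energy of f (normalised by 1/(2π)) with the ℓ^2 sum of its Fourier coefficients: (1/(2π)) ∫_0^{2π} |f|^2 = Σ |c_n|^2.
Compute the left side: (1/(2π)) [∫_0^π 1^2 dx + ∫_π^{2π} (-1)^2 dx] = (1/(2π)) · (1π + 1π) = (1 + 1)/2 = 1.
So Σ_{n ∈ Z} |c_n|^2 = 1.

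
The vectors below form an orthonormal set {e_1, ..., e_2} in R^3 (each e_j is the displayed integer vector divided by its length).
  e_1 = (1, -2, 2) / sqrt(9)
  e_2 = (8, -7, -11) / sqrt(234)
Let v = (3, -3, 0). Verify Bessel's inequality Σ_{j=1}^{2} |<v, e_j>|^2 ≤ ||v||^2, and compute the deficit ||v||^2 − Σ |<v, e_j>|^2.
Σ |<v, e_j>|^2 = 459/26; ||v||^2 = 18; deficit = 9/26

Write each e_j = u_j / sqrt(<u_j, u_j>) where u_j is the displayed integer vector. Then <v, e_j> = <v, u_j> / sqrt(<u_j, u_j>), so |<v, e_j>|^2 = <v, u_j>^2 / <u_j, u_j>.
Coefficients: <v, e_1> = 9/sqrt(9), <v, e_2> = 45/sqrt(234).
Square and sum: Σ |<v, e_j>|^2 = 459/26.
Compute ||v||^2 = v·v = 18.
Deficit = 18 − 459/26 = 9/26 ≥ 0, confirming Bessel's inequality. (The deficit equals ||v − Σ <v,e_j> e_j||^2, the squared distance from v to span{e_j}.)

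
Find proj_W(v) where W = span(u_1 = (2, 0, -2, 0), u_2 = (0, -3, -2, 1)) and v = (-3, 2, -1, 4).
proj_W(v) = (-7/6, -1/2, 5/6, 1/6)

Set up U = [u_1 | ... | u_2] ∈ R^(4×2). The projector onto W = col(U) is P = U (U^T U)^(-1) U^T.
Compute U^T U =
  [8, 4]
  [4, 14],
and U^T v = (-4, 0).
Solve U^T U · c = U^T v for the coefficients: c = (-7/12, 1/6). The projection is proj_W(v) = U c.
Check: (v - proj_W(v)) · u_1 = 0  (should be 0).
Check: (v - proj_W(v)) · u_2 = 0  (should be 0).
Result: proj_W(v) = (-7/6, -1/2, 5/6, 1/6).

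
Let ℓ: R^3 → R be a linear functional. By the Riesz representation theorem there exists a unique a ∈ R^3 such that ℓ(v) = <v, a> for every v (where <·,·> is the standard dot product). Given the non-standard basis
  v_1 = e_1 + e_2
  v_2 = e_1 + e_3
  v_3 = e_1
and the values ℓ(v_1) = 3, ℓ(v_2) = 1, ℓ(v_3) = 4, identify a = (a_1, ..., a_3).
a = (4, -1, -3)

Write a = (a_1, ..., a_3) in the standard basis. For each basis vector v_i, ℓ(v_i) = <v_i, a> is a linear equation in the a_j's. Collect the n equations into a matrix system V a = ℓ, where row i of V is v_i (expressed in the standard basis). Since V is invertible (lower-triangular with 1s on the diagonal, up to permutation), solve by back-substitution:
  V =
[[1, 1, 0],
 [1, 0, 1],
 [1, 0, 0]]
  V a = (3, 1, 4)
Solving gives a = (4, -1, -3).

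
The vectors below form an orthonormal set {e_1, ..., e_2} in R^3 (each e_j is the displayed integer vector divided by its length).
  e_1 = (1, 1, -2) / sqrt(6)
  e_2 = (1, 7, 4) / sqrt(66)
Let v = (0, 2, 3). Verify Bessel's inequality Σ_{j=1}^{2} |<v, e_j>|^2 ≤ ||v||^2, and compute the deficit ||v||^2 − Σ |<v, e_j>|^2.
Σ |<v, e_j>|^2 = 142/11; ||v||^2 = 13; deficit = 1/11

Write each e_j = u_j / sqrt(<u_j, u_j>) where u_j is the displayed integer vector. Then <v, e_j> = <v, u_j> / sqrt(<u_j, u_j>), so |<v, e_j>|^2 = <v, u_j>^2 / <u_j, u_j>.
Coefficients: <v, e_1> = -4/sqrt(6), <v, e_2> = 26/sqrt(66).
Square and sum: Σ |<v, e_j>|^2 = 142/11.
Compute ||v||^2 = v·v = 13.
Deficit = 13 − 142/11 = 1/11 ≥ 0, confirming Bessel's inequality. (The deficit equals ||v − Σ <v,e_j> e_j||^2, the squared distance from v to span{e_j}.)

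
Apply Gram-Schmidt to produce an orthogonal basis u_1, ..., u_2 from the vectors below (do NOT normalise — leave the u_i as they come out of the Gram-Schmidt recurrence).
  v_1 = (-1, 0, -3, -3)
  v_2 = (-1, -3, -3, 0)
Orthogonal basis:
  u_1 = (-1, 0, -3, -3)
  u_2 = (-9/19, -3, -27/19, 30/19)

Apply the Gram-Schmidt recurrence
  u_1 = v_1
  u_i = v_i − Σ_{j<i} ((v_i · u_j) / (u_j · u_j)) · u_j.

Step by step this gives:
  u_1 = (-1, 0, -3, -3)
  u_2 = (-9/19, -3, -27/19, 30/19)

Orthogonality check:
  u_2 · u_1 = 0 (should be 0)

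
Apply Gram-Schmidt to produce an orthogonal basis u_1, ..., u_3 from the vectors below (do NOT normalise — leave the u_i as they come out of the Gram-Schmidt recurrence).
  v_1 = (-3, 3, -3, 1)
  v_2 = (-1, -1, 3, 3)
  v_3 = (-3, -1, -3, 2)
Orthogonal basis:
  u_1 = (-3, 3, -3, 1)
  u_2 = (-23/14, -5/14, 33/14, 45/14)
  u_3 = (-101/131, -358/131, -231/131, 78/131)

Apply the Gram-Schmidt recurrence
  u_1 = v_1
  u_i = v_i − Σ_{j<i} ((v_i · u_j) / (u_j · u_j)) · u_j.

Step by step this gives:
  u_1 = (-3, 3, -3, 1)
  u_2 = (-23/14, -5/14, 33/14, 45/14)
  u_3 = (-101/131, -358/131, -231/131, 78/131)

Orthogonality check:
  u_2 · u_1 = 0 (should be 0)
  u_3 · u_1 = 0 (should be 0)
  u_3 · u_2 = 0 (should be 0)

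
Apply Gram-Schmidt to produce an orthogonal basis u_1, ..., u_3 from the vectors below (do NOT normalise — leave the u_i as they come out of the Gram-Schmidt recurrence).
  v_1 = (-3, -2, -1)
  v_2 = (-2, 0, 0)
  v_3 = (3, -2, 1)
Orthogonal basis:
  u_1 = (-3, -2, -1)
  u_2 = (-5/7, 6/7, 3/7)
  u_3 = (0, -4/5, 8/5)

Apply the Gram-Schmidt recurrence
  u_1 = v_1
  u_i = v_i − Σ_{j<i} ((v_i · u_j) / (u_j · u_j)) · u_j.

Step by step this gives:
  u_1 = (-3, -2, -1)
  u_2 = (-5/7, 6/7, 3/7)
  u_3 = (0, -4/5, 8/5)

Orthogonality check:
  u_2 · u_1 = 0 (should be 0)
  u_3 · u_1 = 0 (should be 0)
  u_3 · u_2 = 0 (should be 0)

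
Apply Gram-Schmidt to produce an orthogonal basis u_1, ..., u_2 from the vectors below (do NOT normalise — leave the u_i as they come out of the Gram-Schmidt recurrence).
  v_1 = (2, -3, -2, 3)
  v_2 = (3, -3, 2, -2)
Orthogonal basis:
  u_1 = (2, -3, -2, 3)
  u_2 = (34/13, -63/26, 31/13, -67/26)

Apply the Gram-Schmidt recurrence
  u_1 = v_1
  u_i = v_i − Σ_{j<i} ((v_i · u_j) / (u_j · u_j)) · u_j.

Step by step this gives:
  u_1 = (2, -3, -2, 3)
  u_2 = (34/13, -63/26, 31/13, -67/26)

Orthogonality check:
  u_2 · u_1 = 0 (should be 0)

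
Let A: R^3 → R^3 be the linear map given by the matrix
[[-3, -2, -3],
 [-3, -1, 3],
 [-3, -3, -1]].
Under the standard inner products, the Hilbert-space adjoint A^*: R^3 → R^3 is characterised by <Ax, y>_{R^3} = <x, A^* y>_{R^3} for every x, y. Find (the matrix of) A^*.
A^* = A^T =
[[-3, -3, -3],
 [-2, -1, -3],
 [-3, 3, -1]]

For real matrices with standard dot products, the defining identity <Ax, y> = <x, A^* y> gives (Ax)^T y = x^T (A^*) y, i.e. x^T A^T y = x^T (A^*) y. Since this holds for all x, y, we must have A^* = A^T. Therefore
A^* =
[[-3, -3, -3],
 [-2, -1, -3],
 [-3, 3, -1]].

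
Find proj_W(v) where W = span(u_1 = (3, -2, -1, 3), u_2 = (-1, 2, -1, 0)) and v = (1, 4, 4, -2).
proj_W(v) = (-65/34, 1, 31/34, -36/17)

Set up U = [u_1 | ... | u_2] ∈ R^(4×2). The projector onto W = col(U) is P = U (U^T U)^(-1) U^T.
Compute U^T U =
  [23, -6]
  [-6, 6],
and U^T v = (-15, 3).
Solve U^T U · c = U^T v for the coefficients: c = (-12/17, -7/34). The projection is proj_W(v) = U c.
Check: (v - proj_W(v)) · u_1 = 0  (should be 0).
Check: (v - proj_W(v)) · u_2 = 0  (should be 0).
Result: proj_W(v) = (-65/34, 1, 31/34, -36/17).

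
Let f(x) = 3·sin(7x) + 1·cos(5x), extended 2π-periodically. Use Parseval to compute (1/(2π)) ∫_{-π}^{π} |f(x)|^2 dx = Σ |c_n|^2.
Σ |c_n|^2 = 5

Expand |f|^2 and use orthogonality of {sin(nx), cos(mx)} on [-π, π]:
  ∫_{-π}^{π} sin(nx)^2 dx = π, ∫ cos(mx)^2 dx = π, and cross terms integrate to 0.
So ∫_{-π}^{π} f(x)^2 dx = 3^2 · π + 1^2 · π = (9 + 1)π.
Divide by 2π: (9 + 1)/2 = 5.
By Parseval, this equals Σ |c_n|^2.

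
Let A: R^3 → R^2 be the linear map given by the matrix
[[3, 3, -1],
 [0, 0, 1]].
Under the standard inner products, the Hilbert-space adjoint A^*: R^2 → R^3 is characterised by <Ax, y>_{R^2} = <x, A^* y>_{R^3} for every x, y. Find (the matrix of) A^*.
A^* = A^T =
[[3, 0],
 [3, 0],
 [-1, 1]]

For real matrices with standard dot products, the defining identity <Ax, y> = <x, A^* y> gives (Ax)^T y = x^T (A^*) y, i.e. x^T A^T y = x^T (A^*) y. Since this holds for all x, y, we must have A^* = A^T. Therefore
A^* =
[[3, 0],
 [3, 0],
 [-1, 1]].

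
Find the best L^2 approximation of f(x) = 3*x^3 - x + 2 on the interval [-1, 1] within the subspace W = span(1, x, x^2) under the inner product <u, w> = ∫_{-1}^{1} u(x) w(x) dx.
g(x) = 4*x/5 + 2

The best approximation g ∈ W is the orthogonal projection of f onto W. Writing g = a_0 + a_1 x + a_2 x^2, the coefficients solve the normal equations G · a = b where
  G_{ij} = <φ_i, φ_j> and b_i = <f, φ_i>, with φ_0 = 1, φ_1 = x, φ_2 = x^2.
G =
  [2, 0, 2/3]
  [0, 2/3, 0]
  [2/3, 0, 2/5],
b = (4, 8/15, 4/3).
Solving gives a_0 = 2, a_1 = 4/5, a_2 = 0, so
  g(x) = 4*x/5 + 2.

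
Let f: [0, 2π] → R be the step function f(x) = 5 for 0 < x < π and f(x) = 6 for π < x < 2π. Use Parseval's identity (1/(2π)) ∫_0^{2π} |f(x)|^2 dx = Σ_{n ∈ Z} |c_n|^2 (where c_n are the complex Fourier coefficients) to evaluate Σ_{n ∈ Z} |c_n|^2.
Σ |c_n|^2 = 61/2

Parseval equates the L^2 energy of f (normalised by 1/(2π)) with the ℓ^2 sum of its Fourier coefficients: (1/(2π)) ∫_0^{2π} |f|^2 = Σ |c_n|^2.
Compute the left side: (1/(2π)) [∫_0^π 5^2 dx + ∫_π^{2π} 6^2 dx] = (1/(2π)) · (25π + 36π) = (25 + 36)/2 = 61/2.
So Σ_{n ∈ Z} |c_n|^2 = 61/2.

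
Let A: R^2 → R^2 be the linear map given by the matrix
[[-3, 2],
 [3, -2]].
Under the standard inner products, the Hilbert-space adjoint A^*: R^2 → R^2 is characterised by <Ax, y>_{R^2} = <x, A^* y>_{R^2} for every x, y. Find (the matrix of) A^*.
A^* = A^T =
[[-3, 3],
 [2, -2]]

For real matrices with standard dot products, the defining identity <Ax, y> = <x, A^* y> gives (Ax)^T y = x^T (A^*) y, i.e. x^T A^T y = x^T (A^*) y. Since this holds for all x, y, we must have A^* = A^T. Therefore
A^* =
[[-3, 3],
 [2, -2]].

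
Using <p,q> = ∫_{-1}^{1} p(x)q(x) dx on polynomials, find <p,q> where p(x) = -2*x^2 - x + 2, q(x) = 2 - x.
<p,q> = 6

Expand the product: p(x)·q(x) = 2*x^3 - 3*x^2 - 4*x + 4.
∫_{-1}^{1} of each monomial x^k gives [2/(k+1) if k even, 0 if k odd]. Integrating term-by-term (or equivalently evaluating the antiderivative F(x) = x^4/2 - x^3 - 2*x^2 + 4*x at the endpoints):
  F(1) − F(−1) = 3/2 − (-9/2) = 6.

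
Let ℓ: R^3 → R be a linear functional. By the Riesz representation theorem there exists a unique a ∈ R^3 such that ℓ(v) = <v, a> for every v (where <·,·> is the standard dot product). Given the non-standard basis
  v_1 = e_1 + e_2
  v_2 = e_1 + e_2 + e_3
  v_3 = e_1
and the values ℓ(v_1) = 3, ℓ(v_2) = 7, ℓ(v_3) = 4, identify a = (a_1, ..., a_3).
a = (4, -1, 4)

Write a = (a_1, ..., a_3) in the standard basis. For each basis vector v_i, ℓ(v_i) = <v_i, a> is a linear equation in the a_j's. Collect the n equations into a matrix system V a = ℓ, where row i of V is v_i (expressed in the standard basis). Since V is invertible (lower-triangular with 1s on the diagonal, up to permutation), solve by back-substitution:
  V =
[[1, 1, 0],
 [1, 1, 1],
 [1, 0, 0]]
  V a = (3, 7, 4)
Solving gives a = (4, -1, 4).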